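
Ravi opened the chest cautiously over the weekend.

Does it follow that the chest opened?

'Ravi opened the chest' is the causative; it entails the inchoative 'the chest opened'.

yes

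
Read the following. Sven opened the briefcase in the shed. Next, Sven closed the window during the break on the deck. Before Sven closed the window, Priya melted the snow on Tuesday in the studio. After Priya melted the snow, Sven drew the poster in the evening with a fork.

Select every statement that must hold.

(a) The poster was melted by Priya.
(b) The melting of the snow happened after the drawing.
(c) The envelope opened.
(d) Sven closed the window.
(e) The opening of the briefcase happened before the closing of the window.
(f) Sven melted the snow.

(d), (e)

(a) Not entailed — Priya melted the snow, not the poster; the poster belongs to the drawing event.
(b) Not entailed — the narrative places the melting before the drawing, not after.
(c) Not entailed — the briefcase is what opened, not the envelope.
(d) Entailed — this follows by dropping conjuncts from the closing event's description.
(e) Entailed — the narrative places the opening before the closing.
(f) Not entailed — the passage has Priya melting the snow, not Sven.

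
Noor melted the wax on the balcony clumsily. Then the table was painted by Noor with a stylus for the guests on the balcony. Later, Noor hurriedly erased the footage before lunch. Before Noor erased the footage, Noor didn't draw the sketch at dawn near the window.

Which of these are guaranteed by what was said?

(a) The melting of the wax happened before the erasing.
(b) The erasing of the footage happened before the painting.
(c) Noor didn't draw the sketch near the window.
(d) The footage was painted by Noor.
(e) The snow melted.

(a) Entailed — the narrative places the melting before the erasing.
(b) Not entailed — the narrative places the painting before the erasing, not after.
(c) Not entailed — dropping 'at dawn' under negation is not valid — the original leaves open that Noor drew the sketch some other way.
(d) Not entailed — Noor painted the table, not the footage; the footage belongs to the erasing event.
(e) Not entailed — the wax is what melted, not the snow.

(a)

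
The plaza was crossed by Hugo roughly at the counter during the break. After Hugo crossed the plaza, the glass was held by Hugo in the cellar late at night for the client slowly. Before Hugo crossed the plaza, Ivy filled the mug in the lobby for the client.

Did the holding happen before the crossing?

no

The narrative orders the crossing before the holding.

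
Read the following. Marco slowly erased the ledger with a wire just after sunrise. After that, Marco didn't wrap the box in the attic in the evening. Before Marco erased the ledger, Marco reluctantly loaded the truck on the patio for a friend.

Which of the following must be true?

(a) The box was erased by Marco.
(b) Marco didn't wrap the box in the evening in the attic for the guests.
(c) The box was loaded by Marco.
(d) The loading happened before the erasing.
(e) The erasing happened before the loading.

(a) Not entailed — Marco erased the ledger, not the box; the box belongs to the wrapping event.
(b) Entailed — under negation, adding a further restriction is entailed: if no such wrapping event occurred, none occurred for the guests either.
(c) Not entailed — Marco loaded the truck, not the box; the box belongs to the wrapping event.
(d) Entailed — the narrative places the loading before the erasing.
(e) Not entailed — the narrative places the loading before the erasing, not after.

(b), (d)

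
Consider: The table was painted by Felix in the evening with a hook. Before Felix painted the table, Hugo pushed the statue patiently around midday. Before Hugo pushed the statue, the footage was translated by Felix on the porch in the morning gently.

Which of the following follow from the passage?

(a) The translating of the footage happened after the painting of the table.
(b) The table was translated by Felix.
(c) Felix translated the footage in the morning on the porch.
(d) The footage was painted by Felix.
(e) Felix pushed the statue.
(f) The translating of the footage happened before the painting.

(c), (f)

(a) Not entailed — the narrative places the translating before the painting, not after.
(b) Not entailed — Felix translated the footage, not the table; the table belongs to the painting event.
(c) Entailed — dropping 'gently' leaves a sub-description the original still satisfies.
(d) Not entailed — Felix painted the table, not the footage; the footage belongs to the translating event.
(e) Not entailed — the passage has Hugo pushing the statue, not Felix.
(f) Entailed — the narrative places the translating before the painting.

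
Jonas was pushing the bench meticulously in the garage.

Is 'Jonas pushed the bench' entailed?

yes

'push' is atelic; if Jonas was pushing the bench, then Jonas pushed the bench (for some time).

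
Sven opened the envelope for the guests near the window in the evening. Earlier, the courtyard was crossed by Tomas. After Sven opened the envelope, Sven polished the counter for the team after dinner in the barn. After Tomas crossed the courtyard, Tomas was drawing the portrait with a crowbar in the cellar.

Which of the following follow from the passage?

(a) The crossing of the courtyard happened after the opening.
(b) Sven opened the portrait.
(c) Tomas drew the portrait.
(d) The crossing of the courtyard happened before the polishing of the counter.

(a) Not entailed — the narrative places the crossing before the opening, not after.
(b) Not entailed — Sven opened the envelope, not the portrait; the portrait belongs to the drawing event.
(c) Not entailed — 'was drawing' is progressive on an accomplishment; it does not entail the completed 'drew'.
(d) Entailed — the narrative places the crossing before the polishing.

(d)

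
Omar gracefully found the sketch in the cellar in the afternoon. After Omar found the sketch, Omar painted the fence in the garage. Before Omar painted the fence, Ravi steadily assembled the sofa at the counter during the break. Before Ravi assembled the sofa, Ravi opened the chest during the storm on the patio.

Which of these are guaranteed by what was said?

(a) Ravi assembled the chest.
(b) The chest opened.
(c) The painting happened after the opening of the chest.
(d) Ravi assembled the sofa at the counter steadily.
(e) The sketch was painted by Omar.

(b), (c), (d)

(a) Not entailed — Ravi assembled the sofa, not the chest; the chest belongs to the opening event.
(b) Entailed — 'Ravi opened the chest' is causative; it entails the inchoative 'the chest opened'.
(c) Entailed — the narrative places the opening before the painting.
(d) Entailed — every conjunct here is already in the original assembling event.
(e) Not entailed — Omar painted the fence, not the sketch; the sketch belongs to the finding event.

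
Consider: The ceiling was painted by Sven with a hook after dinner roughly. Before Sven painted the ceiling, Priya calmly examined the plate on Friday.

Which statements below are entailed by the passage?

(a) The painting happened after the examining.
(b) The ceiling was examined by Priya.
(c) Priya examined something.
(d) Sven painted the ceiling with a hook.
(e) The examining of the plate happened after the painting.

(a), (c), (d)

(a) Entailed — the narrative places the examining before the painting.
(b) Not entailed — Priya examined the plate, not the ceiling; the ceiling belongs to the painting event.
(c) Entailed — the original entails any weakening of itself; this just drops 'calmly', 'on Friday' and generalizes the patient.
(d) Entailed — every conjunct here is already in the original painting event.
(e) Not entailed — the narrative places the examining before the painting, not after.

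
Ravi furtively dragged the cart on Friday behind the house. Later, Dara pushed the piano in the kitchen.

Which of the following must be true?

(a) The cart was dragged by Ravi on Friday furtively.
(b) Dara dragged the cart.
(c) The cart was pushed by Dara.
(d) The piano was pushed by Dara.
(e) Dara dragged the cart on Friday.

(a), (d)

(a) Entailed — this follows by dropping conjuncts from the dragging event's description.
(b) Not entailed — the passage has Ravi dragging the cart, not Dara.
(c) Not entailed — Dara pushed the piano, not the cart; the cart belongs to the dragging event.
(d) Entailed — every conjunct here is already in the original pushing event.
(e) Not entailed — the passage has Ravi dragging the cart, not Dara.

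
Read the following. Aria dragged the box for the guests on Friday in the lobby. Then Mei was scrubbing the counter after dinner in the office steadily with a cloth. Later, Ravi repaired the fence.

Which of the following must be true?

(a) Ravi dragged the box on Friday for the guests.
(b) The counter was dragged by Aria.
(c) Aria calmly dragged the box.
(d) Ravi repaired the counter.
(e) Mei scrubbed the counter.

(e)

(a) Not entailed — the passage has Aria dragging the box, not Ravi.
(b) Not entailed — Aria dragged the box, not the counter; the counter belongs to the scrubbing event.
(c) Not entailed — 'calmly' adds information not in the original event.
(d) Not entailed — Ravi repaired the fence, not the counter; the counter belongs to the scrubbing event.
(e) Entailed — 'scrub' is an activity; 'was scrubbing' entails that some scrubbing happened, so 'scrubbed' holds.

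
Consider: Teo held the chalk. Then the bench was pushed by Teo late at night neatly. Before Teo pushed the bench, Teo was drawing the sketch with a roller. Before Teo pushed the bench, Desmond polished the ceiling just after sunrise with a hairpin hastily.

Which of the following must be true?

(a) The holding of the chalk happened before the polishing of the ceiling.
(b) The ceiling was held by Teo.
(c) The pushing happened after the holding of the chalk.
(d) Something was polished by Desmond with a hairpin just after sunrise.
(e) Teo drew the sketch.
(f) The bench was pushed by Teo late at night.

(c), (d), (f)

(a) Not entailed — the narrative doesn't order the holding relative to the polishing.
(b) Not entailed — Teo held the chalk, not the ceiling; the ceiling belongs to the polishing event.
(c) Entailed — the narrative places the holding before the pushing.
(d) Entailed — every conjunct here is already in the original polishing event.
(e) Not entailed — 'was drawing' is progressive on an accomplishment; it does not entail the completed 'drew'.
(f) Entailed — the original entails any weakening of itself; this just drops 'neatly'.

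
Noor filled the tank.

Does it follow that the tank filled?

yes

'Noor filled the tank' is the causative; it entails the inchoative 'the tank filled'.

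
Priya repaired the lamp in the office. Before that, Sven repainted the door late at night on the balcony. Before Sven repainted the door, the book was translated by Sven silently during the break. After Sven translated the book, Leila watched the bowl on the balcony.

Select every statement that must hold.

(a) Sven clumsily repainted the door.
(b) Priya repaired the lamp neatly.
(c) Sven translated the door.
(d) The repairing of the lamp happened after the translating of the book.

(d)

(a) Not entailed — 'clumsily' adds information not in the original event.
(b) Not entailed — 'neatly' adds information not in the original event.
(c) Not entailed — Sven translated the book, not the door; the door belongs to the repainting event.
(d) Entailed — the narrative places the translating before the repairing.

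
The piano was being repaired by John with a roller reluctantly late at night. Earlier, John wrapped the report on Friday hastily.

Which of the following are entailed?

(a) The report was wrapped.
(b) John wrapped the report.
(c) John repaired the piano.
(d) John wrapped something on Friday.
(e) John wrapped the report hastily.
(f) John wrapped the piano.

(a) Entailed — every conjunct here is already in the original wrapping event.
(b) Entailed — every conjunct here is already in the original wrapping event.
(c) Not entailed — 'was repairing' is progressive on an accomplishment; it does not entail the completed 'repaired'.
(d) Entailed — every conjunct here is already in the original wrapping event.
(e) Entailed — the original entails any weakening of itself; this just drops 'on Friday'.
(f) Not entailed — John wrapped the report, not the piano; the piano belongs to the repairing event.

(a), (b), (d), (e)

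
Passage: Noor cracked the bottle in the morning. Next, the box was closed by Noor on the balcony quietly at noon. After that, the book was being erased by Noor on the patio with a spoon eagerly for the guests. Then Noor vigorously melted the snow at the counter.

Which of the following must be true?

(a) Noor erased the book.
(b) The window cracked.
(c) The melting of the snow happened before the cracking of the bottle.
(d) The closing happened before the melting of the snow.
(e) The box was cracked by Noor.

(d)

(a) Not entailed — 'was erasing' is progressive on an accomplishment; it does not entail the completed 'erased'.
(b) Not entailed — the bottle is what cracked, not the window.
(c) Not entailed — the narrative places the cracking before the melting, not after.
(d) Entailed — the narrative places the closing before the melting.
(e) Not entailed — Noor cracked the bottle, not the box; the box belongs to the closing event.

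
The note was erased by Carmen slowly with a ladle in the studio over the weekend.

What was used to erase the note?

'with a ladle' marks the instrument of the erasing event.

a ladle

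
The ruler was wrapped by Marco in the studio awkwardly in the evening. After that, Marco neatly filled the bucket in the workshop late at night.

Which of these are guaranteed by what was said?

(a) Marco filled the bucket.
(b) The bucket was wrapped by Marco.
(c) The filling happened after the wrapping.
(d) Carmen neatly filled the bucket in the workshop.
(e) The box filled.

(a), (c)

(a) Entailed — this follows by dropping conjuncts from the filling event's description.
(b) Not entailed — Marco wrapped the ruler, not the bucket; the bucket belongs to the filling event.
(c) Entailed — the narrative places the wrapping before the filling.
(d) Not entailed — the passage has Marco filling the bucket, not Carmen.
(e) Not entailed — the bucket is what filled, not the box.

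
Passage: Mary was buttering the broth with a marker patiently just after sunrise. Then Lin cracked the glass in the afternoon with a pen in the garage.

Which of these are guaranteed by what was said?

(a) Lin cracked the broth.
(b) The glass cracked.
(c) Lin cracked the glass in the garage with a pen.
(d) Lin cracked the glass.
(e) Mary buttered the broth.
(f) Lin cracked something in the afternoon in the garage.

(b), (c), (d), (f)

(a) Not entailed — Lin cracked the glass, not the broth; the broth belongs to the buttering event.
(b) Entailed — 'Lin cracked the glass' is causative; it entails the inchoative 'the glass cracked'.
(c) Entailed — the original entails any weakening of itself; this just drops 'in the afternoon'.
(d) Entailed — every conjunct here is already in the original cracking event.
(e) Not entailed — 'was buttering' is progressive on an accomplishment; it does not entail the completed 'buttered'.
(f) Entailed — dropping 'with a pen' and generalizing the patient leaves a sub-description the original still satisfies.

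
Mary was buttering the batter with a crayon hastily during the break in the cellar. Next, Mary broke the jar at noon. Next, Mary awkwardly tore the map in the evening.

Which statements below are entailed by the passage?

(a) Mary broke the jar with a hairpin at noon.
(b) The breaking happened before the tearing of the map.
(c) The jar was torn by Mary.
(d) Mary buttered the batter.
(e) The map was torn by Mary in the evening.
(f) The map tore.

(a) Not entailed — 'with a hairpin' adds information not in the original event.
(b) Entailed — the narrative places the breaking before the tearing.
(c) Not entailed — Mary tore the map, not the jar; the jar belongs to the breaking event.
(d) Not entailed — 'was buttering' is progressive on an accomplishment; it does not entail the completed 'buttered'.
(e) Entailed — the original entails any weakening of itself; this just drops 'awkwardly'.
(f) Entailed — 'Mary tore the map' is causative; it entails the inchoative 'the map tore'.

(b), (e), (f)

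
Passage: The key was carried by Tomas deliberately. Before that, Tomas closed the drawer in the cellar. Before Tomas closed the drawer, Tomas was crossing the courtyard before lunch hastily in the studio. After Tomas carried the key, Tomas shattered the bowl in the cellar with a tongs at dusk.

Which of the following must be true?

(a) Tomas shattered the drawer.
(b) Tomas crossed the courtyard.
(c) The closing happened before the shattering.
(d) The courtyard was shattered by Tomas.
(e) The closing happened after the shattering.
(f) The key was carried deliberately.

(c), (f)

(a) Not entailed — Tomas shattered the bowl, not the drawer; the drawer belongs to the closing event.
(b) Not entailed — 'was crossing' is progressive on an accomplishment; it does not entail the completed 'crossed'.
(c) Entailed — the narrative places the closing before the shattering.
(d) Not entailed — Tomas shattered the bowl, not the courtyard; the courtyard belongs to the crossing event.
(e) Not entailed — the narrative places the closing before the shattering, not after.
(f) Entailed — this follows by dropping conjuncts from the carrying event's description.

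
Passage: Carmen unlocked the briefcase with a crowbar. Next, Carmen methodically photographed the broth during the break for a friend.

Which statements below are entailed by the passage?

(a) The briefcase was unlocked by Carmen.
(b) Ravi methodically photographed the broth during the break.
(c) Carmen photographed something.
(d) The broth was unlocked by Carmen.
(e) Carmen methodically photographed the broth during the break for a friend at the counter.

(a), (c)

(a) Entailed — dropping 'with a crowbar' leaves a sub-description the original still satisfies.
(b) Not entailed — the passage has Carmen photographing the broth, not Ravi.
(c) Entailed — this follows by dropping conjuncts from the photographing event's description.
(d) Not entailed — Carmen unlocked the briefcase, not the broth; the broth belongs to the photographing event.
(e) Not entailed — 'at the counter' adds information not in the original event.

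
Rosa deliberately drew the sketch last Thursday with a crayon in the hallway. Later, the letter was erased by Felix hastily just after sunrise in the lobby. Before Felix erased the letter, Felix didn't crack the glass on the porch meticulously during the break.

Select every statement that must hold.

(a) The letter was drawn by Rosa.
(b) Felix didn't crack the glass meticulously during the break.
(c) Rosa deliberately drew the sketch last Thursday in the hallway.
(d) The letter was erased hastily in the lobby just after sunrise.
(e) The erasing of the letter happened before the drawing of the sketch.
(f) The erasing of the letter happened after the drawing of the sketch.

(c), (d), (f)

(a) Not entailed — Rosa drew the sketch, not the letter; the letter belongs to the erasing event.
(b) Not entailed — dropping 'on the porch' under negation is not valid — the original leaves open that Felix cracked the glass some other way.
(c) Entailed — the original entails any weakening of itself; this just drops 'with a crayon'.
(d) Entailed — every conjunct here is already in the original erasing event.
(e) Not entailed — the narrative places the drawing before the erasing, not after.
(f) Entailed — the narrative places the drawing before the erasing.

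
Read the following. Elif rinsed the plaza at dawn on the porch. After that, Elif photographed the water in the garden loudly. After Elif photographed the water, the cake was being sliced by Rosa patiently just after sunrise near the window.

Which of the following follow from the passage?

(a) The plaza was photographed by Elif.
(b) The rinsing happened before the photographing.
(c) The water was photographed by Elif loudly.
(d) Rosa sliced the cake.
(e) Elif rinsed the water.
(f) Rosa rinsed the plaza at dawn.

(a) Not entailed — Elif photographed the water, not the plaza; the plaza belongs to the rinsing event.
(b) Entailed — the narrative places the rinsing before the photographing.
(c) Entailed — this follows by dropping conjuncts from the photographing event's description.
(d) Not entailed — 'was slicing' is progressive on an accomplishment; it does not entail the completed 'sliced'.
(e) Not entailed — Elif rinsed the plaza, not the water; the water belongs to the photographing event.
(f) Not entailed — the passage has Elif rinsing the plaza, not Rosa.

(b), (c)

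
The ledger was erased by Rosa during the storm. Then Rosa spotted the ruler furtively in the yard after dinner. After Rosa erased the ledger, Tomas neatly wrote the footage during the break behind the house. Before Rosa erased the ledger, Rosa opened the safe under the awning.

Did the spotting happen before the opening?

no

The narrative orders the opening before the spotting.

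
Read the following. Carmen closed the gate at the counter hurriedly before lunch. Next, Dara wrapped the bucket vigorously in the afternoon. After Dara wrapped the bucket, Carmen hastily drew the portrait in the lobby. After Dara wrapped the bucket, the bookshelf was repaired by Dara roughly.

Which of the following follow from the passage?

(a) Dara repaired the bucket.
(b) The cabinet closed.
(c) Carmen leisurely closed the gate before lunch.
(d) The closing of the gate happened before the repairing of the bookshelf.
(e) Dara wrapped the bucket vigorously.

(a) Not entailed — Dara repaired the bookshelf, not the bucket; the bucket belongs to the wrapping event.
(b) Not entailed — the gate is what closed, not the cabinet.
(c) Not entailed — 'leisurely' adds a manner not in (and inconsistent with) the original.
(d) Entailed — the narrative places the closing before the repairing.
(e) Entailed — every conjunct here is already in the original wrapping event.

(d), (e)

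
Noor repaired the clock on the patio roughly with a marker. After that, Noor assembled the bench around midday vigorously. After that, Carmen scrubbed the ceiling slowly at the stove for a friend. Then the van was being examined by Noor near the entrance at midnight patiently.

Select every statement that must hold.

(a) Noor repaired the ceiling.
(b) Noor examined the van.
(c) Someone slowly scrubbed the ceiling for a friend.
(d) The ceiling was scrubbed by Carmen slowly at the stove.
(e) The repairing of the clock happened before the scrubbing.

(b), (c), (d), (e)

(a) Not entailed — Noor repaired the clock, not the ceiling; the ceiling belongs to the scrubbing event.
(b) Entailed — 'examine' is an activity; 'was examining' entails that some examining happened, so 'examined' holds.
(c) Entailed — every conjunct here is already in the original scrubbing event.
(d) Entailed — this follows by dropping conjuncts from the scrubbing event's description.
(e) Entailed — the narrative places the repairing before the scrubbing.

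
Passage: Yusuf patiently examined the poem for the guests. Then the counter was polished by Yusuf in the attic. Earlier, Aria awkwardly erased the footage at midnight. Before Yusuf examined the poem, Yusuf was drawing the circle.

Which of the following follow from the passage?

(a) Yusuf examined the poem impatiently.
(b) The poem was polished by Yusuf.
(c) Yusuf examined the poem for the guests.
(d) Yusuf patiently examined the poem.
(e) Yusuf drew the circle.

(a) Not entailed — 'impatiently' adds a manner not in (and inconsistent with) the original.
(b) Not entailed — Yusuf polished the counter, not the poem; the poem belongs to the examining event.
(c) Entailed — the original entails any weakening of itself; this just drops 'patiently'.
(d) Entailed — dropping 'for the guests' leaves a sub-description the original still satisfies.
(e) Not entailed — 'was drawing' is progressive on an accomplishment; it does not entail the completed 'drew'.

(c), (d)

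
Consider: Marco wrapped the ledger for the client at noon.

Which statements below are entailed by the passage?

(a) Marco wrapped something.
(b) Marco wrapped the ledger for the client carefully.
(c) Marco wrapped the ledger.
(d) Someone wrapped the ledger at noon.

(a), (c), (d)

(a) Entailed — this follows by dropping conjuncts from the wrapping event's description.
(b) Not entailed — 'carefully' adds information not in the original event.
(c) Entailed — every conjunct here is already in the original wrapping event.
(d) Entailed — the original entails any weakening of itself; this just drops 'for the client' and generalizes the agent.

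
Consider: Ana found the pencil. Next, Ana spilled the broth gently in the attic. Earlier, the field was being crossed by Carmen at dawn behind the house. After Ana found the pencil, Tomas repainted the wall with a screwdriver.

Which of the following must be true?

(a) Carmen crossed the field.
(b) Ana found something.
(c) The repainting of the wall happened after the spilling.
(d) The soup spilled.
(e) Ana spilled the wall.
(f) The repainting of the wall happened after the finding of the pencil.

(a) Not entailed — 'was crossing' is progressive on an accomplishment; it does not entail the completed 'crossed'.
(b) Entailed — the original entails any weakening of itself; this just generalizes the patient.
(c) Not entailed — the narrative doesn't order the spilling relative to the repainting.
(d) Not entailed — the broth is what spilled, not the soup.
(e) Not entailed — Ana spilled the broth, not the wall; the wall belongs to the repainting event.
(f) Entailed — the narrative places the finding before the repainting.

(b), (f)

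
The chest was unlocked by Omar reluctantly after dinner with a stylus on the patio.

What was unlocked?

the chest

'the chest' marks the patient of the unlocking event.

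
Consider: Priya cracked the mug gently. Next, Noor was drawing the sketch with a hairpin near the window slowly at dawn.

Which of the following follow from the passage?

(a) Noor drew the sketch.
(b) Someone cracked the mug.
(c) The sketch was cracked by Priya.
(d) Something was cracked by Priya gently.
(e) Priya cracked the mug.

(b), (d), (e)

(a) Not entailed — 'was drawing' is progressive on an accomplishment; it does not entail the completed 'drew'.
(b) Entailed — this follows by dropping conjuncts from the cracking event's description.
(c) Not entailed — Priya cracked the mug, not the sketch; the sketch belongs to the drawing event.
(d) Entailed — the original entails any weakening of itself; this just generalizes the patient.
(e) Entailed — every conjunct here is already in the original cracking event.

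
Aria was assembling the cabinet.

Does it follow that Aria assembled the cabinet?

'was assembling' is progressive; for an accomplishment like 'assemble the cabinet', it doesn't entail completion.

no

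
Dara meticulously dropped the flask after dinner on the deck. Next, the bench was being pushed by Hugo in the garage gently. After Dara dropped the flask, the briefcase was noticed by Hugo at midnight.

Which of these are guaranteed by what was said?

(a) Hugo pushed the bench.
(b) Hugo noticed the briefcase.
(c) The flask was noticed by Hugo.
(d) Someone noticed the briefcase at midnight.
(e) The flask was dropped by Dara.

(a), (b), (d), (e)

(a) Entailed — 'push' is an activity; 'was pushing' entails that some pushing happened, so 'pushed' holds.
(b) Entailed — dropping 'at midnight' leaves a sub-description the original still satisfies.
(c) Not entailed — Hugo noticed the briefcase, not the flask; the flask belongs to the dropping event.
(d) Entailed — generalizing the agent leaves a sub-description the original still satisfies.
(e) Entailed — every conjunct here is already in the original dropping event.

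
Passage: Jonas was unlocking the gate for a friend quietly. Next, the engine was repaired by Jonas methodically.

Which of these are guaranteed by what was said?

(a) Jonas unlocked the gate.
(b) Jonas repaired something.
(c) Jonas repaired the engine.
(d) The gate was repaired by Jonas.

(a) Not entailed — 'was unlocking' is progressive on an accomplishment; it does not entail the completed 'unlocked'.
(b) Entailed — dropping 'methodically' and generalizing the patient leaves a sub-description the original still satisfies.
(c) Entailed — dropping 'methodically' leaves a sub-description the original still satisfies.
(d) Not entailed — Jonas repaired the engine, not the gate; the gate belongs to the unlocking event.

(b), (c)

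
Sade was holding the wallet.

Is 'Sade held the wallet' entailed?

yes

'hold' is atelic; if Sade was holding the wallet, then Sade held the wallet (for some time).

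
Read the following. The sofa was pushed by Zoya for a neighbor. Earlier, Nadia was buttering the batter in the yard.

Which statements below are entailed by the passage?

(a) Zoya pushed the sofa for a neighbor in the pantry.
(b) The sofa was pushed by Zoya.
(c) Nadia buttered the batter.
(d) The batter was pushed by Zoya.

(b)

(a) Not entailed — 'in the pantry' adds information not in the original event.
(b) Entailed — this follows by dropping conjuncts from the pushing event's description.
(c) Not entailed — 'was buttering' is progressive on an accomplishment; it does not entail the completed 'buttered'.
(d) Not entailed — Zoya pushed the sofa, not the batter; the batter belongs to the buttering event.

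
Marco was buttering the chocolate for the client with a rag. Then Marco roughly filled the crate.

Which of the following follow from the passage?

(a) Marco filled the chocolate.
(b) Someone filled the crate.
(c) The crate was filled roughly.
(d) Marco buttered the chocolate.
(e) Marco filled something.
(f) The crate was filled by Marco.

(a) Not entailed — Marco filled the crate, not the chocolate; the chocolate belongs to the buttering event.
(b) Entailed — the original entails any weakening of itself; this just drops 'roughly' and generalizes the agent.
(c) Entailed — this follows by dropping conjuncts from the filling event's description.
(d) Not entailed — 'was buttering' is progressive on an accomplishment; it does not entail the completed 'buttered'.
(e) Entailed — the original entails any weakening of itself; this just drops 'roughly' and generalizes the patient.
(f) Entailed — dropping 'roughly' leaves a sub-description the original still satisfies.

(b), (c), (e), (f)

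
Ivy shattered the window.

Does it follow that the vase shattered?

no

Nothing is said about any vase; only the window is affected.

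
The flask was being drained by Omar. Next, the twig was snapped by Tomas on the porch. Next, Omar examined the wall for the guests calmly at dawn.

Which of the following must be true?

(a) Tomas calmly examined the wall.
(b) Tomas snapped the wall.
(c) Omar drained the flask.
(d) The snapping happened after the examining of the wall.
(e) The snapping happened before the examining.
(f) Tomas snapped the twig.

(e), (f)

(a) Not entailed — the passage has Omar examining the wall, not Tomas.
(b) Not entailed — Tomas snapped the twig, not the wall; the wall belongs to the examining event.
(c) Not entailed — 'was draining' is progressive on an accomplishment; it does not entail the completed 'drained'.
(d) Not entailed — the narrative places the snapping before the examining, not after.
(e) Entailed — the narrative places the snapping before the examining.
(f) Entailed — every conjunct here is already in the original snapping event.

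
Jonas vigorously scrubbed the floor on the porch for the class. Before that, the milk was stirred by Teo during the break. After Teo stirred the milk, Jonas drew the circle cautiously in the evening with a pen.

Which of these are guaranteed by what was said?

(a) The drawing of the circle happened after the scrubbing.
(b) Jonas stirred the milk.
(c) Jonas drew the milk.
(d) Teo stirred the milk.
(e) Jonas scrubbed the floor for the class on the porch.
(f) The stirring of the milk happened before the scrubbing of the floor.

(a) Not entailed — the narrative doesn't order the scrubbing relative to the drawing.
(b) Not entailed — the passage has Teo stirring the milk, not Jonas.
(c) Not entailed — Jonas drew the circle, not the milk; the milk belongs to the stirring event.
(d) Entailed — this follows by dropping conjuncts from the stirring event's description.
(e) Entailed — this follows by dropping conjuncts from the scrubbing event's description.
(f) Entailed — the narrative places the stirring before the scrubbing.

(d), (e), (f)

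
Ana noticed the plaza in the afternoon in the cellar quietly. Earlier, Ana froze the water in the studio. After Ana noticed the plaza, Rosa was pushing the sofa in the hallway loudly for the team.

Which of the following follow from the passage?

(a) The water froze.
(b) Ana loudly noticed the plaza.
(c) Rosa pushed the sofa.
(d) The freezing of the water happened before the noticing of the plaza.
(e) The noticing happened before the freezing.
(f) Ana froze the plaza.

(a), (c), (d)

(a) Entailed — 'Ana froze the water' is causative; it entails the inchoative 'the water froze'.
(b) Not entailed — 'loudly' adds a manner not in (and inconsistent with) the original.
(c) Entailed — 'push' is an activity; 'was pushing' entails that some pushing happened, so 'pushed' holds.
(d) Entailed — the narrative places the freezing before the noticing.
(e) Not entailed — the narrative places the freezing before the noticing, not after.
(f) Not entailed — Ana froze the water, not the plaza; the plaza belongs to the noticing event.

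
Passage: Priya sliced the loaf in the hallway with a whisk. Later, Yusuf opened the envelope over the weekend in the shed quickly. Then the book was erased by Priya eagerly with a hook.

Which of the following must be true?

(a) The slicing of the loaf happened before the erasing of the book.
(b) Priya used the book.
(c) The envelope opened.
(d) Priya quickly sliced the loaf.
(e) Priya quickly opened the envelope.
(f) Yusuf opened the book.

(a), (c)

(a) Entailed — the narrative places the slicing before the erasing.
(b) Not entailed — the book is the patient, not an instrument — Priya used a hook.
(c) Entailed — 'Yusuf opened the envelope' is causative; it entails the inchoative 'the envelope opened'.
(d) Not entailed — 'quickly' adds information not in the original event.
(e) Not entailed — the passage has Yusuf opening the envelope, not Priya.
(f) Not entailed — Yusuf opened the envelope, not the book; the book belongs to the erasing event.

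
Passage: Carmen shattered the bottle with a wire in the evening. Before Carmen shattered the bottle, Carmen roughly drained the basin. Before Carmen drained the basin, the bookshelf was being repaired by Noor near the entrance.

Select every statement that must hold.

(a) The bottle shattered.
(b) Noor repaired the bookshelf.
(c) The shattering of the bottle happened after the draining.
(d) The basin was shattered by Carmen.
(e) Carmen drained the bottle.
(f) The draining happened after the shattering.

(a) Entailed — 'Carmen shattered the bottle' is causative; it entails the inchoative 'the bottle shattered'.
(b) Not entailed — 'was repairing' is progressive on an accomplishment; it does not entail the completed 'repaired'.
(c) Entailed — the narrative places the draining before the shattering.
(d) Not entailed — Carmen shattered the bottle, not the basin; the basin belongs to the draining event.
(e) Not entailed — Carmen drained the basin, not the bottle; the bottle belongs to the shattering event.
(f) Not entailed — the narrative places the draining before the shattering, not after.

(a), (c)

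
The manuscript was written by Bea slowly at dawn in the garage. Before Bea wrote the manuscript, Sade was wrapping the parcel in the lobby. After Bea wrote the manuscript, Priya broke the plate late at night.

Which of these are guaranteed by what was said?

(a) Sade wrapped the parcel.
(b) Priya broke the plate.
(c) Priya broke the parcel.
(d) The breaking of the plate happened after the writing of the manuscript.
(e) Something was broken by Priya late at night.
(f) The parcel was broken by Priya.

(a) Not entailed — 'was wrapping' is progressive on an accomplishment; it does not entail the completed 'wrapped'.
(b) Entailed — every conjunct here is already in the original breaking event.
(c) Not entailed — Priya broke the plate, not the parcel; the parcel belongs to the wrapping event.
(d) Entailed — the narrative places the writing before the breaking.
(e) Entailed — generalizing the patient leaves a sub-description the original still satisfies.
(f) Not entailed — Priya broke the plate, not the parcel; the parcel belongs to the wrapping event.

(b), (d), (e)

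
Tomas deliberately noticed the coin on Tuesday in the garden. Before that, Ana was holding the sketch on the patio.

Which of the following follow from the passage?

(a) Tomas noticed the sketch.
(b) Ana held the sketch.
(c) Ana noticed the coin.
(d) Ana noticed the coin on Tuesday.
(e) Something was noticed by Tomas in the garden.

(a) Not entailed — Tomas noticed the coin, not the sketch; the sketch belongs to the holding event.
(b) Entailed — 'hold' is an activity; 'was holding' entails that some holding happened, so 'held' holds.
(c) Not entailed — the passage has Tomas noticing the coin, not Ana.
(d) Not entailed — the passage has Tomas noticing the coin, not Ana.
(e) Entailed — this follows by dropping conjuncts from the noticing event's description.

(b), (e)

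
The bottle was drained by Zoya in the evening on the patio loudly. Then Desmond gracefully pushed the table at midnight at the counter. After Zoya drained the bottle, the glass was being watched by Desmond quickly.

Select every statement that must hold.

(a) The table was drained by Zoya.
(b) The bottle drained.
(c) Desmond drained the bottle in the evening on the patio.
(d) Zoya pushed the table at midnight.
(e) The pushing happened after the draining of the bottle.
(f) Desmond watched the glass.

(a) Not entailed — Zoya drained the bottle, not the table; the table belongs to the pushing event.
(b) Entailed — 'Zoya drained the bottle' is causative; it entails the inchoative 'the bottle drained'.
(c) Not entailed — the passage has Zoya draining the bottle, not Desmond.
(d) Not entailed — the passage has Desmond pushing the table, not Zoya.
(e) Entailed — the narrative places the draining before the pushing.
(f) Entailed — 'watch' is an activity; 'was watching' entails that some watching happened, so 'watched' holds.

(b), (e), (f)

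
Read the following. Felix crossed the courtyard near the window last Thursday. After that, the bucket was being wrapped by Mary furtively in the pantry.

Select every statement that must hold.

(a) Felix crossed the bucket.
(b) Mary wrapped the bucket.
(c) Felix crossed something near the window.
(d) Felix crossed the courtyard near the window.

(c), (d)

(a) Not entailed — Felix crossed the courtyard, not the bucket; the bucket belongs to the wrapping event.
(b) Not entailed — 'was wrapping' is progressive on an accomplishment; it does not entail the completed 'wrapped'.
(c) Entailed — every conjunct here is already in the original crossing event.
(d) Entailed — dropping 'last Thursday' leaves a sub-description the original still satisfies.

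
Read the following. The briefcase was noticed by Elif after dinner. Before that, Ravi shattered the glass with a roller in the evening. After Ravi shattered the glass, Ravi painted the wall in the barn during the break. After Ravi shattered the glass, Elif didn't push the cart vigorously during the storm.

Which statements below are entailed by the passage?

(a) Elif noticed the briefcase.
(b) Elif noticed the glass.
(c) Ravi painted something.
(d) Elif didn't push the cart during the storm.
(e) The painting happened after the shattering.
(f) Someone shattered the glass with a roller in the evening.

(a), (c), (e), (f)

(a) Entailed — dropping 'after dinner' leaves a sub-description the original still satisfies.
(b) Not entailed — Elif noticed the briefcase, not the glass; the glass belongs to the shattering event.
(c) Entailed — every conjunct here is already in the original painting event.
(d) Not entailed — dropping 'vigorously' under negation is not valid — the original leaves open that Elif pushed the cart some other way.
(e) Entailed — the narrative places the shattering before the painting.
(f) Entailed — generalizing the agent leaves a sub-description the original still satisfies.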